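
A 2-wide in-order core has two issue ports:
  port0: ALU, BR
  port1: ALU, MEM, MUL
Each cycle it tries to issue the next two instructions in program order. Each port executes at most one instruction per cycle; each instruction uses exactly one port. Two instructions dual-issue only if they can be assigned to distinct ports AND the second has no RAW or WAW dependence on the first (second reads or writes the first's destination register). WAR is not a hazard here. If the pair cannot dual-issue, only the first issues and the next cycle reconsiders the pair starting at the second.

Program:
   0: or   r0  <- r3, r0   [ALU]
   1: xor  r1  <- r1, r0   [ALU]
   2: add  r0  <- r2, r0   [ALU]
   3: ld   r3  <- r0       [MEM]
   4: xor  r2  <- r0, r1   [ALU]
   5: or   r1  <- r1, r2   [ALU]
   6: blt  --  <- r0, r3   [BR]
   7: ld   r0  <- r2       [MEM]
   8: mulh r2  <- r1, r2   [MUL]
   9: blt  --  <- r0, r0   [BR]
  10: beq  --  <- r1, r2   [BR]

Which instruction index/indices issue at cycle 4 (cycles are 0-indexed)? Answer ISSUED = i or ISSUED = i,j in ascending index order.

c0: i0 or.ALU  RAW r0
c1: i1,i2 xor.ALU;add.ALU  pair
c2: i3,i4 ld.MEM;xor.ALU  pair
c3: i5,i6 or.ALU;blt.BR  pair
c4: i7 ld.MEM  no-port MEM/MUL
c5: i8,i9 mulh.MUL;blt.BR  pair
c6: i10 beq.BR  tail

ISSUED = 7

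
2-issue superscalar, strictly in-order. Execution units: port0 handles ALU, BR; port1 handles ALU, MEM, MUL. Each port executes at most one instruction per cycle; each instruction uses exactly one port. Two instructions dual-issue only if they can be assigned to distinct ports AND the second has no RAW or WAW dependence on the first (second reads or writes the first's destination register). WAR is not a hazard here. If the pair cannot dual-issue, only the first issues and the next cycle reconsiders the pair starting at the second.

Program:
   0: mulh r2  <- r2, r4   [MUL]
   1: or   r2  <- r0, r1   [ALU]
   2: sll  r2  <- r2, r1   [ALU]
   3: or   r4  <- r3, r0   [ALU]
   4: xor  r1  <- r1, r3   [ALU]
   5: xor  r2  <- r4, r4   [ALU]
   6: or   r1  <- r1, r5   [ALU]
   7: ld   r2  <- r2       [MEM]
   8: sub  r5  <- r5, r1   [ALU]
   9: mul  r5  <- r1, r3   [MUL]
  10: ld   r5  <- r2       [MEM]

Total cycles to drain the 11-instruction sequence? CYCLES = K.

CYCLES = 8

[0] i0  mulh.MUL  -- WAW r2
[1] i1  or.ALU  -- RAW+WAW r2
[2] i2+i3  sll.ALU or.ALU  -- pair
[3] i4+i5  xor.ALU xor.ALU  -- pair
[4] i6+i7  or.ALU ld.MEM  -- pair
[5] i8  sub.ALU  -- WAW r5
[6] i9  mul.MUL  -- no-port MUL/MEM
[7] i10  ld.MEM  -- tail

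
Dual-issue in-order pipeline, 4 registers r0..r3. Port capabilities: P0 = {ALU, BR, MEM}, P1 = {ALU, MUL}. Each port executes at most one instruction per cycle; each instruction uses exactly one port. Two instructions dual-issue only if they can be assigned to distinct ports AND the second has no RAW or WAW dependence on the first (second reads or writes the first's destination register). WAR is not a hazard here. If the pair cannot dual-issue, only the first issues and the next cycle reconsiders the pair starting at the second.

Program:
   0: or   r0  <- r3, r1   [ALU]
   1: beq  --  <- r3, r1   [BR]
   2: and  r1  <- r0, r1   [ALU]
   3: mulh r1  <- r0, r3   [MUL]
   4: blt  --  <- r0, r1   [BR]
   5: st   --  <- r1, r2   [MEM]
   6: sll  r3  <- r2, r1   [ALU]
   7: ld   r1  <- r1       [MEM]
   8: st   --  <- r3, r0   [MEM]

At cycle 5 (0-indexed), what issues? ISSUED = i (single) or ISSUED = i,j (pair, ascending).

ISSUED = 7

[0] i0&i1  or.ALU+beq.BR  -- pair
[1] i2  and.ALU  -- WAW r1
[2] i3  mulh.MUL  -- RAW r1
[3] i4  blt.BR  -- no-port BR/MEM
[4] i5&i6  st.MEM+sll.ALU  -- pair
[5] i7  ld.MEM  -- no-port MEM/MEM
[6] i8  st.MEM  -- tail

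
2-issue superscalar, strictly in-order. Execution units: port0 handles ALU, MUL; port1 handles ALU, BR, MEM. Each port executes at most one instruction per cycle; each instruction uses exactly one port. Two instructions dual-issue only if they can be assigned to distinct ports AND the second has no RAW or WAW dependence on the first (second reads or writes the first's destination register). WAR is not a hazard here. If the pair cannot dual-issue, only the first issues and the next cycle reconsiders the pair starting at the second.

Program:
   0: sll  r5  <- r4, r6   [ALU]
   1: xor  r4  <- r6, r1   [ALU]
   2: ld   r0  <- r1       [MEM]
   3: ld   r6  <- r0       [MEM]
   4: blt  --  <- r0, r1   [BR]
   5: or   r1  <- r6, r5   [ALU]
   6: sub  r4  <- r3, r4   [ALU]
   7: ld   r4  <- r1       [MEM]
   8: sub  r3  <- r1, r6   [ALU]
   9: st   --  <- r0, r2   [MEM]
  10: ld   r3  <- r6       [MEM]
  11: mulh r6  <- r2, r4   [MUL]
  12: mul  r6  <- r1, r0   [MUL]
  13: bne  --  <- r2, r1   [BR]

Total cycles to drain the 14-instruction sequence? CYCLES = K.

c0: i0,i1 sll.ALU+xor.ALU  pair
c1: i2 ld.MEM  no-port MEM/MEM
c2: i3 ld.MEM  no-port MEM/BR
c3: i4,i5 blt.BR+or.ALU  pair
c4: i6 sub.ALU  WAW r4
c5: i7,i8 ld.MEM+sub.ALU  pair
c6: i9 st.MEM  no-port MEM/MEM
c7: i10,i11 ld.MEM+mulh.MUL  pair
c8: i12,i13 mul.MUL+bne.BR  pair

CYCLES = 9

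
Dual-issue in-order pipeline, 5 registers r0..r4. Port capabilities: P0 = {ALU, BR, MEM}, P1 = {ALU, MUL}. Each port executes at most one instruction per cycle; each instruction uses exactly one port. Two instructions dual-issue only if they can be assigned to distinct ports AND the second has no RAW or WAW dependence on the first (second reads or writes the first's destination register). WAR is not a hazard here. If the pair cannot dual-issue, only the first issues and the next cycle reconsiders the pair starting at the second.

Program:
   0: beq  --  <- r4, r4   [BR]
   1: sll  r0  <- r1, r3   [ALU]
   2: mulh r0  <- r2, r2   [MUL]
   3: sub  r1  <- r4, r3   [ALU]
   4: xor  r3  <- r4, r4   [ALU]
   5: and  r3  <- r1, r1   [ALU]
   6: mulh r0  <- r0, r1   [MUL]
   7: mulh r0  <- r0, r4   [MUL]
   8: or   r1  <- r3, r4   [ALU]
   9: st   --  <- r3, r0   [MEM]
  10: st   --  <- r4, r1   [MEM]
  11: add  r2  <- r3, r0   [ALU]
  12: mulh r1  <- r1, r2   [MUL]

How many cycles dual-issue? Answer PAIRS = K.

0. beq.BR sll.ALU @i0+i1  | pair
1. mulh.MUL sub.ALU @i2+i3  | pair
2. xor.ALU @i4  | WAW r3
3. and.ALU mulh.MUL @i5+i6  | pair
4. mulh.MUL or.ALU @i7+i8  | pair
5. st.MEM @i9  | no-port MEM/MEM
6. st.MEM add.ALU @i10+i11  | pair
7. mulh.MUL @i12  | tail

PAIRS = 5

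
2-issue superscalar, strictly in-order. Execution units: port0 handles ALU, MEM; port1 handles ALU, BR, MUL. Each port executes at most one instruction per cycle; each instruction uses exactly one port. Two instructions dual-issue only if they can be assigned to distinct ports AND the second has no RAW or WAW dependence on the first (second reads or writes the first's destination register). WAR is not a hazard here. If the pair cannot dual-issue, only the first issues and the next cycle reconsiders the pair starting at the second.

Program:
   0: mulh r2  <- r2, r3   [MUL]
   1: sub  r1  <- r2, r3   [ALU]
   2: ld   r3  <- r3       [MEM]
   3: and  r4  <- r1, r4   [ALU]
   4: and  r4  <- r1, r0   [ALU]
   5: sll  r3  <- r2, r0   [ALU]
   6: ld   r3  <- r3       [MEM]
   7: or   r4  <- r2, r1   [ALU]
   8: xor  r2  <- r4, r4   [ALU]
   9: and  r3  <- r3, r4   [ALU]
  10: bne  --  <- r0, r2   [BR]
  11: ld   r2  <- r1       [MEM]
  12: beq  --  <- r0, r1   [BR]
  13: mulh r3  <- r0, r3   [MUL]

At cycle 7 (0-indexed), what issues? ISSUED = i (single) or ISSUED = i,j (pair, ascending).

[0] i0  mulh.MUL  -- RAW r2
[1] i1/i2  sub.ALU+ld.MEM  -- pair
[2] i3  and.ALU  -- WAW r4
[3] i4/i5  and.ALU+sll.ALU  -- pair
[4] i6/i7  ld.MEM+or.ALU  -- pair
[5] i8/i9  xor.ALU+and.ALU  -- pair
[6] i10/i11  bne.BR+ld.MEM  -- pair
[7] i12  beq.BR  -- no-port BR/MUL
[8] i13  mulh.MUL  -- tail

ISSUED = 12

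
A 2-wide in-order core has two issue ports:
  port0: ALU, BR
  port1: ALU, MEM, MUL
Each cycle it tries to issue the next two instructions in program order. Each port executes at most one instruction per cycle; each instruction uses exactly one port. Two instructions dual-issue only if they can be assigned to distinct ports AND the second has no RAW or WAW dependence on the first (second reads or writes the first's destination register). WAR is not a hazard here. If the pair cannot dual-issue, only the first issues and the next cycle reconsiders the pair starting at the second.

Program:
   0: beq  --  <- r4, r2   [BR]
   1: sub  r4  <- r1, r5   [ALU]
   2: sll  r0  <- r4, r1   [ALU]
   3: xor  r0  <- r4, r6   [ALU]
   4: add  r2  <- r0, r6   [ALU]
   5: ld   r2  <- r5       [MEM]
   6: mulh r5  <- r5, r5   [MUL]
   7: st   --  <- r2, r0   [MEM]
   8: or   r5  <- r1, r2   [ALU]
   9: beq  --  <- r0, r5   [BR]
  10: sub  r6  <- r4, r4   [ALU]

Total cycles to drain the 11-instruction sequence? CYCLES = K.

0. beq/sub @i0,i1  | 2-wide
1. sll @i2  | WAW r0
2. xor @i3  | RAW r0
3. add @i4  | WAW r2
4. ld @i5  | no-port MEM/MUL
5. mulh @i6  | no-port MUL/MEM
6. st/or @i7,i8  | 2-wide
7. beq/sub @i9,i10  | 2-wide

CYCLES = 8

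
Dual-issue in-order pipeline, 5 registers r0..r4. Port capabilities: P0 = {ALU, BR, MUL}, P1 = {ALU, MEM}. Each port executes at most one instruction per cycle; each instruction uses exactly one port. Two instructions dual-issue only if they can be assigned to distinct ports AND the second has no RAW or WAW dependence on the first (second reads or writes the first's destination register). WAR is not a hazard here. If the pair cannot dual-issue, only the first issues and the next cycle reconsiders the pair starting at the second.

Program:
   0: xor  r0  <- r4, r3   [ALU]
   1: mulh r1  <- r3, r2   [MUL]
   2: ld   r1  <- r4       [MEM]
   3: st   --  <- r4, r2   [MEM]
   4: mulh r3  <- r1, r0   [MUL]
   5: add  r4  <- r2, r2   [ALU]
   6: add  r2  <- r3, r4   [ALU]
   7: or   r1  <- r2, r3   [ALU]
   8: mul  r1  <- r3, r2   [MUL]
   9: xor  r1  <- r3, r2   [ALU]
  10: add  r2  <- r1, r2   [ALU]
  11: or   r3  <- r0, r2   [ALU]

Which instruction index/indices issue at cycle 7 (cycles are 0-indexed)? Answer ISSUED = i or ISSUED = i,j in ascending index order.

ISSUED = 9

t=0 i0+i1:xor.ALU+mulh.MUL ; 2-wide
t=1 i2:ld.MEM ; no-port MEM/MEM
t=2 i3+i4:st.MEM+mulh.MUL ; 2-wide
t=3 i5:add.ALU ; RAW r4
t=4 i6:add.ALU ; RAW r2
t=5 i7:or.ALU ; WAW r1
t=6 i8:mul.MUL ; WAW r1
t=7 i9:xor.ALU ; RAW r1
t=8 i10:add.ALU ; RAW r2
t=9 i11:or.ALU ; tail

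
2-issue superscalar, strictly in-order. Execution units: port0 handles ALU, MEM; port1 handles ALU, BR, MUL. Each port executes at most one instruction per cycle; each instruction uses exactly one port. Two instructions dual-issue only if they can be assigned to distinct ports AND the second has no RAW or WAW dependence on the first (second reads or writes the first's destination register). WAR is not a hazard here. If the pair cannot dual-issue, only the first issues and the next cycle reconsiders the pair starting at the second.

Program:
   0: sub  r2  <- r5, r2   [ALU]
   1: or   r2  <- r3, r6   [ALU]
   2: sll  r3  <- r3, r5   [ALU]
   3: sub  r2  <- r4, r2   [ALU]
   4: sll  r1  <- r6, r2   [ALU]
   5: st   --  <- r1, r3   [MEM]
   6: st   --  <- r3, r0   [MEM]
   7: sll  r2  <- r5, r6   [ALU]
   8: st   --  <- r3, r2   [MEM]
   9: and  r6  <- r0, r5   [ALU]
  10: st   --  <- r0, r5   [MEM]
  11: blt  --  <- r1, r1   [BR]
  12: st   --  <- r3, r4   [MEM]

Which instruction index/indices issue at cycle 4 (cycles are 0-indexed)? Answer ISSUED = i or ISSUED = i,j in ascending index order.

ISSUED = 5

  cy0 -> i0 (sub) WAW r2
  cy1 -> i1&i2 (or sll) dual
  cy2 -> i3 (sub) RAW r2
  cy3 -> i4 (sll) RAW r1
  cy4 -> i5 (st) no-port MEM/MEM
  cy5 -> i6&i7 (st sll) dual
  cy6 -> i8&i9 (st and) dual
  cy7 -> i10&i11 (st blt) dual
  cy8 -> i12 (st) tail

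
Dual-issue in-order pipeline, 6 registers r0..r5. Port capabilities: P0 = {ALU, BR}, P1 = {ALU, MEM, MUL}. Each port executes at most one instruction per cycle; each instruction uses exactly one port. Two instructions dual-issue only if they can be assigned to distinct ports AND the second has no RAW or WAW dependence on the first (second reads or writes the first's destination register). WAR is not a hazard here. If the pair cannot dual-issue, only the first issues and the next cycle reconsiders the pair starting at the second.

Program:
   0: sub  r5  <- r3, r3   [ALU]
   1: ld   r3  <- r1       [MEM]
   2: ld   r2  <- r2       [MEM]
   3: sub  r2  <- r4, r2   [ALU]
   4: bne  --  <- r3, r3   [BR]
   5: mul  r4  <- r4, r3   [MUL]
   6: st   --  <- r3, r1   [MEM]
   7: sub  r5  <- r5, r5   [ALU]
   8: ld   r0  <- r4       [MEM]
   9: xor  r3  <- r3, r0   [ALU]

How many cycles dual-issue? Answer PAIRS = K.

PAIRS = 3

0. sub.ALU ld.MEM @i0/i1  | 2-wide
1. ld.MEM @i2  | RAW+WAW r2
2. sub.ALU bne.BR @i3/i4  | 2-wide
3. mul.MUL @i5  | no-port MUL/MEM
4. st.MEM sub.ALU @i6/i7  | 2-wide
5. ld.MEM @i8  | RAW r0
6. xor.ALU @i9  | tail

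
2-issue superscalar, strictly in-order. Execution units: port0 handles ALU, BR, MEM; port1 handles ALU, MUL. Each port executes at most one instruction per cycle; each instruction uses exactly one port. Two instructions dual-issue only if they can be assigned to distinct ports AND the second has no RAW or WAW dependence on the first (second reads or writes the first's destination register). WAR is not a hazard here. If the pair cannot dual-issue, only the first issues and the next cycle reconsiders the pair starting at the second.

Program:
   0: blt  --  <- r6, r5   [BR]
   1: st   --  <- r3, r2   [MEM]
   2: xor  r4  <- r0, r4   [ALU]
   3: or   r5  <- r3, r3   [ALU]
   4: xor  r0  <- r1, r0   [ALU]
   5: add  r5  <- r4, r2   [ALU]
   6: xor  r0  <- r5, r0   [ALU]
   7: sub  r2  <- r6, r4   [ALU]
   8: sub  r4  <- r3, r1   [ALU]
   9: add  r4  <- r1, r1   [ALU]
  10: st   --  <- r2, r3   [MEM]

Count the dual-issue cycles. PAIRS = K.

[0] i0  blt  -- no-port BR/MEM
[1] i1,i2  st;xor  -- 2-wide
[2] i3,i4  or;xor  -- 2-wide
[3] i5  add  -- RAW r5
[4] i6,i7  xor;sub  -- 2-wide
[5] i8  sub  -- WAW r4
[6] i9,i10  add;st  -- 2-wide

PAIRS = 4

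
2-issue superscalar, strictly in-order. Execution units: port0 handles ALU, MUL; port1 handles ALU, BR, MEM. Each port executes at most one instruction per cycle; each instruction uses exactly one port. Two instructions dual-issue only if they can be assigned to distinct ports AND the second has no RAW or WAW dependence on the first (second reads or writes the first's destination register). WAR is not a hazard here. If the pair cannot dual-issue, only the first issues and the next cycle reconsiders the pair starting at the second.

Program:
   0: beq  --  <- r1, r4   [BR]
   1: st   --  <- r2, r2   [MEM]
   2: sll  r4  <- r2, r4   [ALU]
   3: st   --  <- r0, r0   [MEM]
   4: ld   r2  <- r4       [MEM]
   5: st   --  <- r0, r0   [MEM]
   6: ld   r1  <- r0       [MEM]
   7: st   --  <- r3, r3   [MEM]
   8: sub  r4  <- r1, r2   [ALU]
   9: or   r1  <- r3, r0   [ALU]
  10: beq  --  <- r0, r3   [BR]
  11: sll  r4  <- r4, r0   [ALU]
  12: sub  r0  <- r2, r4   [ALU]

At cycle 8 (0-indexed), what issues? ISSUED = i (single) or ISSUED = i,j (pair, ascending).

c0: i0 beq  no-port BR/MEM
c1: i1/i2 st sll  2-wide
c2: i3 st  no-port MEM/MEM
c3: i4 ld  no-port MEM/MEM
c4: i5 st  no-port MEM/MEM
c5: i6 ld  no-port MEM/MEM
c6: i7/i8 st sub  2-wide
c7: i9/i10 or beq  2-wide
c8: i11 sll  RAW r4
c9: i12 sub  tail

ISSUED = 11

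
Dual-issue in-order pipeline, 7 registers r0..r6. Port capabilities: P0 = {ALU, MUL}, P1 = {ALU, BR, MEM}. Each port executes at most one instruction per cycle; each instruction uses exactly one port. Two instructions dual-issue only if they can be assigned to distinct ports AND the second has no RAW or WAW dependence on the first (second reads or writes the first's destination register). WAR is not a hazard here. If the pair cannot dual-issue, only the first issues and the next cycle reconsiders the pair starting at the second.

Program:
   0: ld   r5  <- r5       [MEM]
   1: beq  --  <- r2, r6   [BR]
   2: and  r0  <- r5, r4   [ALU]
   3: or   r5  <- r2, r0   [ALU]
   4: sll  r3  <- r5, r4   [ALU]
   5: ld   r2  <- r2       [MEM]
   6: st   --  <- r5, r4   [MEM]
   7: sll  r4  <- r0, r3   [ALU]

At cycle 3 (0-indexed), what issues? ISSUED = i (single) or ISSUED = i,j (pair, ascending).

#0 head=0: ld i0 no-port MEM/BR
#1 head=1: beq+and i1/i2 dual
#2 head=3: or i3 RAW r5
#3 head=4: sll+ld i4/i5 dual
#4 head=6: st+sll i6/i7 dual

ISSUED = 4,5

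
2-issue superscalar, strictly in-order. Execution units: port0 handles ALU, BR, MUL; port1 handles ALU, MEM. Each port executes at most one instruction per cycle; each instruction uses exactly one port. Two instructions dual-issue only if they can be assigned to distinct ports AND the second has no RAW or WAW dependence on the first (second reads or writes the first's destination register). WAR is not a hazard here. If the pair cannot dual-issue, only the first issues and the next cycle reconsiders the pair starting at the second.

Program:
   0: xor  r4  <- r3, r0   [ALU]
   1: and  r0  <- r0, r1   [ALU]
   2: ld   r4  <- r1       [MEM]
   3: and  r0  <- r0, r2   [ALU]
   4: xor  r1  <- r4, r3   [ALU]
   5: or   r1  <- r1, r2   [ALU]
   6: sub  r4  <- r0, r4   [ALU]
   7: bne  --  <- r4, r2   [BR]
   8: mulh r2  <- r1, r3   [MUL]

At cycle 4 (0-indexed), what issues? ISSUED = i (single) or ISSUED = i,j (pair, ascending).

ISSUED = 7

#0 head=0: xor+and i0,i1 pair
#1 head=2: ld+and i2,i3 pair
#2 head=4: xor i4 RAW+WAW r1
#3 head=5: or+sub i5,i6 pair
#4 head=7: bne i7 no-port BR/MUL
#5 head=8: mulh i8 tail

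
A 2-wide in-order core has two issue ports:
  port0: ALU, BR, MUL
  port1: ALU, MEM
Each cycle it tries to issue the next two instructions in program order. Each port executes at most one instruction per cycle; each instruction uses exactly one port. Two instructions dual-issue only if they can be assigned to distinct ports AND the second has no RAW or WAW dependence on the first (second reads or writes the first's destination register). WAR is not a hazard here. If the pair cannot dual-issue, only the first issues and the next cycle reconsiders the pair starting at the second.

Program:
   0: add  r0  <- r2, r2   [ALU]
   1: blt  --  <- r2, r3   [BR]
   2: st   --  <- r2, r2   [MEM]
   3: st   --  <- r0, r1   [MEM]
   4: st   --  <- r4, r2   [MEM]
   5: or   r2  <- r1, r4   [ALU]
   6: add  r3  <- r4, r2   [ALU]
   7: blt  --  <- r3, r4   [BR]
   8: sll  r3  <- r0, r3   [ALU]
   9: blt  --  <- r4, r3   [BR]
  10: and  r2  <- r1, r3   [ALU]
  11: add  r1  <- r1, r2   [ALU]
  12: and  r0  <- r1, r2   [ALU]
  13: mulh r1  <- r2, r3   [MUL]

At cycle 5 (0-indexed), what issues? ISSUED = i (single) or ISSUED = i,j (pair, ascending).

ISSUED = 7,8

t=0 i0/i1:add;blt ; 2-wide
t=1 i2:st ; no-port MEM/MEM
t=2 i3:st ; no-port MEM/MEM
t=3 i4/i5:st;or ; 2-wide
t=4 i6:add ; RAW r3
t=5 i7/i8:blt;sll ; 2-wide
t=6 i9/i10:blt;and ; 2-wide
t=7 i11:add ; RAW r1
t=8 i12/i13:and;mulh ; 2-wide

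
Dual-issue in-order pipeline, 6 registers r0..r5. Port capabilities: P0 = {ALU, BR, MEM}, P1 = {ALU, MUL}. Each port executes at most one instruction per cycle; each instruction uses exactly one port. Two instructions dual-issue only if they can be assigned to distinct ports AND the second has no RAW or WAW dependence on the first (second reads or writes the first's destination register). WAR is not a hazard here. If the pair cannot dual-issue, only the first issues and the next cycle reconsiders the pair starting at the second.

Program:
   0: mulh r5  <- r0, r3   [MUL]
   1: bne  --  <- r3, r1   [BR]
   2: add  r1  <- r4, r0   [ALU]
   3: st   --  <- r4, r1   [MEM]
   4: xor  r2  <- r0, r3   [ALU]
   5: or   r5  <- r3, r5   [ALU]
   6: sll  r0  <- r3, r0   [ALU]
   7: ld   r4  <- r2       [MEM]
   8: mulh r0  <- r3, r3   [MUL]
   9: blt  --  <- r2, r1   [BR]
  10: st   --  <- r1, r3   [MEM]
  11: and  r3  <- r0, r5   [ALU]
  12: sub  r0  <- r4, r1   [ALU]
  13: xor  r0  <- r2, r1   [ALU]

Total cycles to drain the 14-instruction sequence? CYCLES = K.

c0: i0,i1 mulh.MUL+bne.BR  2-wide
c1: i2 add.ALU  RAW r1
c2: i3,i4 st.MEM+xor.ALU  2-wide
c3: i5,i6 or.ALU+sll.ALU  2-wide
c4: i7,i8 ld.MEM+mulh.MUL  2-wide
c5: i9 blt.BR  no-port BR/MEM
c6: i10,i11 st.MEM+and.ALU  2-wide
c7: i12 sub.ALU  WAW r0
c8: i13 xor.ALU  tail

CYCLES = 9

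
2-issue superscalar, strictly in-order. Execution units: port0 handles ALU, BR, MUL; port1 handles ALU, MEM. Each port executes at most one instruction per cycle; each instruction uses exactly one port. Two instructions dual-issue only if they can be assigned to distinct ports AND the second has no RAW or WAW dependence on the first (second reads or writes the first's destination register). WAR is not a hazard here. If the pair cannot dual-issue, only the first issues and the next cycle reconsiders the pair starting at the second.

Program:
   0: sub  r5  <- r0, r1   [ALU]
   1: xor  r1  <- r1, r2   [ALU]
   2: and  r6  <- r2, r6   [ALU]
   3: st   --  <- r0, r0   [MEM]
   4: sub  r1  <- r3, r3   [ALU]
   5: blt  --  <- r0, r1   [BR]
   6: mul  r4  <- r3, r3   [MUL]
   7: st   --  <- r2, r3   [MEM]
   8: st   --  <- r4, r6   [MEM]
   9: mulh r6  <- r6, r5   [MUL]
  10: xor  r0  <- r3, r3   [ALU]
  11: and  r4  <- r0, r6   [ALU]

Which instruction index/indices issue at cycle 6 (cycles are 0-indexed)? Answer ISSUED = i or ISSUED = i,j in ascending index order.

ISSUED = 10

c0: i0,i1 sub xor  2-wide
c1: i2,i3 and st  2-wide
c2: i4 sub  RAW r1
c3: i5 blt  no-port BR/MUL
c4: i6,i7 mul st  2-wide
c5: i8,i9 st mulh  2-wide
c6: i10 xor  RAW r0
c7: i11 and  tail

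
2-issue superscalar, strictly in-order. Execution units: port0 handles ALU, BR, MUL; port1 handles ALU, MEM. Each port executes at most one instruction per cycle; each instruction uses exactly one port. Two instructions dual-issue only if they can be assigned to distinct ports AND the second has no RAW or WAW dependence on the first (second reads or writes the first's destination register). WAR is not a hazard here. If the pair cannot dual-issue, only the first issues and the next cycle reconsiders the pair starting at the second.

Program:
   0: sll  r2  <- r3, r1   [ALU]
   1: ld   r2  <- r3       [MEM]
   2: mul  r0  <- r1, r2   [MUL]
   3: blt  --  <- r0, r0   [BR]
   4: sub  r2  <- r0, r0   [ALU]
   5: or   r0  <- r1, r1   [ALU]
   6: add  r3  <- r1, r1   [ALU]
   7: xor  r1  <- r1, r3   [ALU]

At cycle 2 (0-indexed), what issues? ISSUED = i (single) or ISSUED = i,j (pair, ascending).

  cy0 -> i0 (sll) WAW r2
  cy1 -> i1 (ld) RAW r2
  cy2 -> i2 (mul) no-port MUL/BR
  cy3 -> i3&i4 (blt;sub) 2-wide
  cy4 -> i5&i6 (or;add) 2-wide
  cy5 -> i7 (xor) tail

ISSUED = 2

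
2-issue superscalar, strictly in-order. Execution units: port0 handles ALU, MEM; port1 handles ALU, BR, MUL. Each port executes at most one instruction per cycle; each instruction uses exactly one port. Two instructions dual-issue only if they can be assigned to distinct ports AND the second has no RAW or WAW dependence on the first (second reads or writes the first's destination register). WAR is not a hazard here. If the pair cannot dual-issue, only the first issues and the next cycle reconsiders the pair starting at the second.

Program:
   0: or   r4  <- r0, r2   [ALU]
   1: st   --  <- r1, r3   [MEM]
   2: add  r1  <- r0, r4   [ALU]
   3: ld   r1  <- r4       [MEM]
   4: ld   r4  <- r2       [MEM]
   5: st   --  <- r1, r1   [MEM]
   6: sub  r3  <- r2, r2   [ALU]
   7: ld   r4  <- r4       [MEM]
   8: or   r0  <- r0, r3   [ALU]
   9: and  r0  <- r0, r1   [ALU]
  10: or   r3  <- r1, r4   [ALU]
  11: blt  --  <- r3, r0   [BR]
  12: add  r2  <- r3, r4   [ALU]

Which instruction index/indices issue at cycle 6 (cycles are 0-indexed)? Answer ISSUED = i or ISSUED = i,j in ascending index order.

c0: i0+i1 or.ALU;st.MEM  2-wide
c1: i2 add.ALU  WAW r1
c2: i3 ld.MEM  no-port MEM/MEM
c3: i4 ld.MEM  no-port MEM/MEM
c4: i5+i6 st.MEM;sub.ALU  2-wide
c5: i7+i8 ld.MEM;or.ALU  2-wide
c6: i9+i10 and.ALU;or.ALU  2-wide
c7: i11+i12 blt.BR;add.ALU  2-wide

ISSUED = 9,10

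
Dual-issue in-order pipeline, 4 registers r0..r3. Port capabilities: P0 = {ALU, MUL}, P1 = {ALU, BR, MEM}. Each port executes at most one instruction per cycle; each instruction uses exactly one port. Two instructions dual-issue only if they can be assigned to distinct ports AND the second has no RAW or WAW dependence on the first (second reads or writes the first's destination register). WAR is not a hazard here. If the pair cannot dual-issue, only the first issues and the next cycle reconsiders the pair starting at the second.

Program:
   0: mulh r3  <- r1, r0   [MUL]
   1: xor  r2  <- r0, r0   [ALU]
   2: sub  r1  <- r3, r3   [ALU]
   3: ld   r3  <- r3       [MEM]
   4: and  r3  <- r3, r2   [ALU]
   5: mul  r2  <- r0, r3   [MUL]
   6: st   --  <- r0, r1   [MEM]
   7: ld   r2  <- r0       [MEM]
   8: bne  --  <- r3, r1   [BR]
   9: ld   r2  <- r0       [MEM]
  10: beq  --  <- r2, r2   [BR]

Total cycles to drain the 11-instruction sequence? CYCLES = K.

  cy0 -> i0/i1 (mulh.MUL;xor.ALU) pair
  cy1 -> i2/i3 (sub.ALU;ld.MEM) pair
  cy2 -> i4 (and.ALU) RAW r3
  cy3 -> i5/i6 (mul.MUL;st.MEM) pair
  cy4 -> i7 (ld.MEM) no-port MEM/BR
  cy5 -> i8 (bne.BR) no-port BR/MEM
  cy6 -> i9 (ld.MEM) no-port MEM/BR
  cy7 -> i10 (beq.BR) tail

CYCLES = 8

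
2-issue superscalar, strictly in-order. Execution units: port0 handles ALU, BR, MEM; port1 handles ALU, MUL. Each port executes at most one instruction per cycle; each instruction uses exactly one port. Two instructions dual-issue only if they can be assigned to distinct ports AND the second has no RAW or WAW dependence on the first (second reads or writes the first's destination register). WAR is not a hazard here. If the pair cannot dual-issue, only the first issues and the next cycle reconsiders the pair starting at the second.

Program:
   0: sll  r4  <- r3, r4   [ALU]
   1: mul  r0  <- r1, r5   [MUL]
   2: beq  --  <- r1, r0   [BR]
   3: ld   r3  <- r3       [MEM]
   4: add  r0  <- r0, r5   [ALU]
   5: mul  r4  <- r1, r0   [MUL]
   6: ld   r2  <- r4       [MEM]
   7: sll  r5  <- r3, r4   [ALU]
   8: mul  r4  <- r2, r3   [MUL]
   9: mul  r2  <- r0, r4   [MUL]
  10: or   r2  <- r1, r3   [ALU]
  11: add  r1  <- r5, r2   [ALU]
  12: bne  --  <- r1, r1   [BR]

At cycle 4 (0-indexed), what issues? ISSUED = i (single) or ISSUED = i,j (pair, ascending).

ISSUED = 6,7

c0: i0,i1 sll mul  dual
c1: i2 beq  no-port BR/MEM
c2: i3,i4 ld add  dual
c3: i5 mul  RAW r4
c4: i6,i7 ld sll  dual
c5: i8 mul  no-port MUL/MUL
c6: i9 mul  WAW r2
c7: i10 or  RAW r2
c8: i11 add  RAW r1
c9: i12 bne  tail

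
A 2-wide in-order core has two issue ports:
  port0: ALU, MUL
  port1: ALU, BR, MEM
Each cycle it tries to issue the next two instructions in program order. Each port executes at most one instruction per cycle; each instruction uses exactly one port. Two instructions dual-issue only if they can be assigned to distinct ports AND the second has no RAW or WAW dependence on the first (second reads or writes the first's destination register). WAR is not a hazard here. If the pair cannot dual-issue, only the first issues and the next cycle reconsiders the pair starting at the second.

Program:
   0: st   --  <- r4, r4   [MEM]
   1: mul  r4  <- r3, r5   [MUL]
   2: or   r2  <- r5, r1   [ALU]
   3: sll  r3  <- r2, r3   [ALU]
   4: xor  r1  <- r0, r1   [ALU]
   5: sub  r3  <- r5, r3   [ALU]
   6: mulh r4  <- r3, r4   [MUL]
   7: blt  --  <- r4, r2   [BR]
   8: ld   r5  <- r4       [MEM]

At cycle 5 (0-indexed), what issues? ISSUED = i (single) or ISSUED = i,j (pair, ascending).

[0] i0&i1  st.MEM;mul.MUL  -- dual
[1] i2  or.ALU  -- RAW r2
[2] i3&i4  sll.ALU;xor.ALU  -- dual
[3] i5  sub.ALU  -- RAW r3
[4] i6  mulh.MUL  -- RAW r4
[5] i7  blt.BR  -- no-port BR/MEM
[6] i8  ld.MEM  -- tail

ISSUED = 7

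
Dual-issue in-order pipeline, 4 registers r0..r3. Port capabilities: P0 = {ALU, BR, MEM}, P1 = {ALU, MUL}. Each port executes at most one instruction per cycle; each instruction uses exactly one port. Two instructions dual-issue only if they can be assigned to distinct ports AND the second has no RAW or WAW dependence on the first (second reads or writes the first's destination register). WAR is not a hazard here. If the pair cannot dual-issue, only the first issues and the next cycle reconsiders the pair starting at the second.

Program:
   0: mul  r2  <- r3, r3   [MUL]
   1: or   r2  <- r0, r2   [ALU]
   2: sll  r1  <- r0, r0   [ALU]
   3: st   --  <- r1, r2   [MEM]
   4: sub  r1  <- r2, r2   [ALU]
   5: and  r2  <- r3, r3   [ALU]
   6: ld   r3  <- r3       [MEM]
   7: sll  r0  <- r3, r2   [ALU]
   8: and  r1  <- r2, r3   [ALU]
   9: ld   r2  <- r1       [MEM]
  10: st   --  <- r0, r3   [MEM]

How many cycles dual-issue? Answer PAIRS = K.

[0] i0  mul  -- RAW+WAW r2
[1] i1+i2  or sll  -- pair
[2] i3+i4  st sub  -- pair
[3] i5+i6  and ld  -- pair
[4] i7+i8  sll and  -- pair
[5] i9  ld  -- no-port MEM/MEM
[6] i10  st  -- tail

PAIRS = 4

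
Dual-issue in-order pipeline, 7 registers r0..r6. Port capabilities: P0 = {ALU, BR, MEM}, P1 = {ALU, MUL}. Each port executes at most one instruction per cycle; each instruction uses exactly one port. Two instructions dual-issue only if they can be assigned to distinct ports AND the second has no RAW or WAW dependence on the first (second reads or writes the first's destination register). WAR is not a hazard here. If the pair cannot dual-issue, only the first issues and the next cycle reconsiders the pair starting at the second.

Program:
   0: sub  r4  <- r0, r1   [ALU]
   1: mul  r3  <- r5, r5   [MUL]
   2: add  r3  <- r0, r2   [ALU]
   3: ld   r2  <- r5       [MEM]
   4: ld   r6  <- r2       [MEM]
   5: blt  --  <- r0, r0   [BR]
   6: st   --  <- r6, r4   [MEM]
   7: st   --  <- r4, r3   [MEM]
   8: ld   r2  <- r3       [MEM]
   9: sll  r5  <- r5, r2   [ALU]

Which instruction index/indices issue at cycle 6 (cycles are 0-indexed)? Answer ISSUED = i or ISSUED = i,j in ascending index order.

[0] i0+i1  sub+mul  -- 2-wide
[1] i2+i3  add+ld  -- 2-wide
[2] i4  ld  -- no-port MEM/BR
[3] i5  blt  -- no-port BR/MEM
[4] i6  st  -- no-port MEM/MEM
[5] i7  st  -- no-port MEM/MEM
[6] i8  ld  -- RAW r2
[7] i9  sll  -- tail

ISSUED = 8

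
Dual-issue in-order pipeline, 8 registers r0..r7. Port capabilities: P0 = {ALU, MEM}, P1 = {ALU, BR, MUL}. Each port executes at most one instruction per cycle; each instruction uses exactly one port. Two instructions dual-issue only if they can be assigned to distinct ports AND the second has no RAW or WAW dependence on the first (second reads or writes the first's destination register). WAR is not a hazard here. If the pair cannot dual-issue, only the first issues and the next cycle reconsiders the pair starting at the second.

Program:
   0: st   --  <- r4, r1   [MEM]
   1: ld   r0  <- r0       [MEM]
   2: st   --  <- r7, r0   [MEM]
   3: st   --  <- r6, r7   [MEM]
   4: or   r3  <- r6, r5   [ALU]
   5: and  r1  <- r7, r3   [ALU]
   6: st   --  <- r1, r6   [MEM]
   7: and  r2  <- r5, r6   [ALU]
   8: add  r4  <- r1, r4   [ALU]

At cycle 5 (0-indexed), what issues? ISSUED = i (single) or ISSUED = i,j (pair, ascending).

ISSUED = 6,7

0. st @i0  | no-port MEM/MEM
1. ld @i1  | no-port MEM/MEM
2. st @i2  | no-port MEM/MEM
3. st or @i3/i4  | pair
4. and @i5  | RAW r1
5. st and @i6/i7  | pair
6. add @i8  | tail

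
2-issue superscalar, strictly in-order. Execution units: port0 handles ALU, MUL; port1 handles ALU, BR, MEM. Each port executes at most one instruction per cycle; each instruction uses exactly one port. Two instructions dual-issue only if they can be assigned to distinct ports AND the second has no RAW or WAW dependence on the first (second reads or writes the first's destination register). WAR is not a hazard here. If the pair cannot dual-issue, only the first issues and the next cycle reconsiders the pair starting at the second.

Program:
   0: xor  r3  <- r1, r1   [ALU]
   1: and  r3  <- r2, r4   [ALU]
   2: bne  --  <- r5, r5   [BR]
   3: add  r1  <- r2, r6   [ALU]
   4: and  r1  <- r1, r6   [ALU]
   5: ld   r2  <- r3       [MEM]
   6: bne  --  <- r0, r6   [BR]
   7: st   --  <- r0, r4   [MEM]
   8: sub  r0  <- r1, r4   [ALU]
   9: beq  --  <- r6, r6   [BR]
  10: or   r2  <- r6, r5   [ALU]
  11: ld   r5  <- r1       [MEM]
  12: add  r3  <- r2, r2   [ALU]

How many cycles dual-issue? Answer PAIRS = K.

PAIRS = 5

c0: i0 xor  WAW r3
c1: i1+i2 and+bne  2-wide
c2: i3 add  RAW+WAW r1
c3: i4+i5 and+ld  2-wide
c4: i6 bne  no-port BR/MEM
c5: i7+i8 st+sub  2-wide
c6: i9+i10 beq+or  2-wide
c7: i11+i12 ld+add  2-wide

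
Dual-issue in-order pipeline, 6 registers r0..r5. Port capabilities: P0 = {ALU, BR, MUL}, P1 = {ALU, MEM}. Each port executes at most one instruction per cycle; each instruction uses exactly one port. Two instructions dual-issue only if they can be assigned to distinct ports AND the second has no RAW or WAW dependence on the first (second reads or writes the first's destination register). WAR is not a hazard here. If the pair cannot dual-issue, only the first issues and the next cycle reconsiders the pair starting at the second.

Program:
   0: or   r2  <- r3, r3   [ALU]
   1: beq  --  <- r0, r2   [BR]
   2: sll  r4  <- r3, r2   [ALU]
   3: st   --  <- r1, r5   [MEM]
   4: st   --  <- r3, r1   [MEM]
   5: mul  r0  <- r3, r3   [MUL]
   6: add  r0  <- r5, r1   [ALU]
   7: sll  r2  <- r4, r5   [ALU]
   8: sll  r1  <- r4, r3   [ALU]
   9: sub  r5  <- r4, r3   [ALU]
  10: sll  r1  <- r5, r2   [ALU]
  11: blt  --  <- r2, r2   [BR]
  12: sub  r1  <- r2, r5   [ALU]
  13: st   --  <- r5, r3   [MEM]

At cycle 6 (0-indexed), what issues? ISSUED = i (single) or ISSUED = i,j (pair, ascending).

ISSUED = 10,11

  cy0 -> i0 (or.ALU) RAW r2
  cy1 -> i1+i2 (beq.BR;sll.ALU) pair
  cy2 -> i3 (st.MEM) no-port MEM/MEM
  cy3 -> i4+i5 (st.MEM;mul.MUL) pair
  cy4 -> i6+i7 (add.ALU;sll.ALU) pair
  cy5 -> i8+i9 (sll.ALU;sub.ALU) pair
  cy6 -> i10+i11 (sll.ALU;blt.BR) pair
  cy7 -> i12+i13 (sub.ALU;st.MEM) pair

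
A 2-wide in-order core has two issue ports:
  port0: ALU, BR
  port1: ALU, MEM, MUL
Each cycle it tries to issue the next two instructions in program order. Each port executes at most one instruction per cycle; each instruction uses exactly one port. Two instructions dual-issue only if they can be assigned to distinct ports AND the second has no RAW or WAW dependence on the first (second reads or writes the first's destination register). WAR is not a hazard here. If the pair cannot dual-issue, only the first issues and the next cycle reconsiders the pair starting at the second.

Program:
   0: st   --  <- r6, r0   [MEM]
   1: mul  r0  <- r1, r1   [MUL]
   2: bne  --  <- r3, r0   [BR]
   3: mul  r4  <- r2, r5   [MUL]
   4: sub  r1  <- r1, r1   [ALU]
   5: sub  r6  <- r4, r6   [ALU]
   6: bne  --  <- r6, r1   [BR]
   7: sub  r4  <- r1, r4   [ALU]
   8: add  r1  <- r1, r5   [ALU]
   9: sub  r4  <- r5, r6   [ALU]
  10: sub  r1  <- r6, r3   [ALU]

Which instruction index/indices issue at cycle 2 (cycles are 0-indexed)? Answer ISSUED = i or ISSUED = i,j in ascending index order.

  cy0 -> i0 (st.MEM) no-port MEM/MUL
  cy1 -> i1 (mul.MUL) RAW r0
  cy2 -> i2/i3 (bne.BR/mul.MUL) 2-wide
  cy3 -> i4/i5 (sub.ALU/sub.ALU) 2-wide
  cy4 -> i6/i7 (bne.BR/sub.ALU) 2-wide
  cy5 -> i8/i9 (add.ALU/sub.ALU) 2-wide
  cy6 -> i10 (sub.ALU) tail

ISSUED = 2,3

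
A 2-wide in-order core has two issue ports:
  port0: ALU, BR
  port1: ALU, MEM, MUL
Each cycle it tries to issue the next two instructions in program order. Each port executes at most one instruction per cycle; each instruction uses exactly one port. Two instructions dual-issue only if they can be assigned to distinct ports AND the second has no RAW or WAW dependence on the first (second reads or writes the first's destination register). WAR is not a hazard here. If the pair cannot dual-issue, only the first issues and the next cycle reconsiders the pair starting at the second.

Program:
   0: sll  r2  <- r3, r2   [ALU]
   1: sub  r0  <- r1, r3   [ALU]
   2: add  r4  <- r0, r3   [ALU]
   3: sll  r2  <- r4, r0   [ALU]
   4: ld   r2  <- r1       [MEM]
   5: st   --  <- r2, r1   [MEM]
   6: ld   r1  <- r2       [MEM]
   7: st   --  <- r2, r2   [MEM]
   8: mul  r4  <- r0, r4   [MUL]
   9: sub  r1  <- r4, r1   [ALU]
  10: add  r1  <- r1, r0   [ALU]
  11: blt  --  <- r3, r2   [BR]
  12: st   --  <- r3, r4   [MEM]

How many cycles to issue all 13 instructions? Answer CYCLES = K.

CYCLES = 11

#0 head=0: sll/sub i0/i1 pair
#1 head=2: add i2 RAW r4
#2 head=3: sll i3 WAW r2
#3 head=4: ld i4 no-port MEM/MEM
#4 head=5: st i5 no-port MEM/MEM
#5 head=6: ld i6 no-port MEM/MEM
#6 head=7: st i7 no-port MEM/MUL
#7 head=8: mul i8 RAW r4
#8 head=9: sub i9 RAW+WAW r1
#9 head=10: add/blt i10/i11 pair
#10 head=12: st i12 tail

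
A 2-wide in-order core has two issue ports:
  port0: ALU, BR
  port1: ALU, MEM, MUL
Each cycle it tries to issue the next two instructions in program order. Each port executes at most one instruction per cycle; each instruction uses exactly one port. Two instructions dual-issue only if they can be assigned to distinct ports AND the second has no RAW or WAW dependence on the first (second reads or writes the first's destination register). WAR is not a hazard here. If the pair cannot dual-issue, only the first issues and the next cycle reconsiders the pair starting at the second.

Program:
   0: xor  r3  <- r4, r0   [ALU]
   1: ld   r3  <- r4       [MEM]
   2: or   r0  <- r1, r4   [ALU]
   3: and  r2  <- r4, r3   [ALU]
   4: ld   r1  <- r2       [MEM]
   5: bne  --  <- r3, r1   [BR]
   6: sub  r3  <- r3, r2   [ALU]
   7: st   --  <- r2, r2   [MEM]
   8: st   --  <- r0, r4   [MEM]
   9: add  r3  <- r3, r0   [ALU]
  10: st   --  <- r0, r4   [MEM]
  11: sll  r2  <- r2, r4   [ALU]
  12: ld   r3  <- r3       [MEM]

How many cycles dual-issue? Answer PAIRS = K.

0. xor @i0  | WAW r3
1. ld/or @i1,i2  | pair
2. and @i3  | RAW r2
3. ld @i4  | RAW r1
4. bne/sub @i5,i6  | pair
5. st @i7  | no-port MEM/MEM
6. st/add @i8,i9  | pair
7. st/sll @i10,i11  | pair
8. ld @i12  | tail

PAIRS = 4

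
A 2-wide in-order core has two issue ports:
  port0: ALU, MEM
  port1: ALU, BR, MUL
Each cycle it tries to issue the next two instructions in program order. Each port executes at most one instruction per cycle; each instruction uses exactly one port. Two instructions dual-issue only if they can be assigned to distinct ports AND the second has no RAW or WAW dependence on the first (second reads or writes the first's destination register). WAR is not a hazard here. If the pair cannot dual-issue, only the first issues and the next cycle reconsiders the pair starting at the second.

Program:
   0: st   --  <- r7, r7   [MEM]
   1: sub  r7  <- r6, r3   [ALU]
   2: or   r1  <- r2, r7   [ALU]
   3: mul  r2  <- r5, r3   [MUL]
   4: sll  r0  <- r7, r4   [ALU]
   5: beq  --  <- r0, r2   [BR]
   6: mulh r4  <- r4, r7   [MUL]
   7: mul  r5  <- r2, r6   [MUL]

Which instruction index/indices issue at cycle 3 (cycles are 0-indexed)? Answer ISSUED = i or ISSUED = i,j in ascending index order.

ISSUED = 5

  cy0 -> i0+i1 (st;sub) dual
  cy1 -> i2+i3 (or;mul) dual
  cy2 -> i4 (sll) RAW r0
  cy3 -> i5 (beq) no-port BR/MUL
  cy4 -> i6 (mulh) no-port MUL/MUL
  cy5 -> i7 (mul) tail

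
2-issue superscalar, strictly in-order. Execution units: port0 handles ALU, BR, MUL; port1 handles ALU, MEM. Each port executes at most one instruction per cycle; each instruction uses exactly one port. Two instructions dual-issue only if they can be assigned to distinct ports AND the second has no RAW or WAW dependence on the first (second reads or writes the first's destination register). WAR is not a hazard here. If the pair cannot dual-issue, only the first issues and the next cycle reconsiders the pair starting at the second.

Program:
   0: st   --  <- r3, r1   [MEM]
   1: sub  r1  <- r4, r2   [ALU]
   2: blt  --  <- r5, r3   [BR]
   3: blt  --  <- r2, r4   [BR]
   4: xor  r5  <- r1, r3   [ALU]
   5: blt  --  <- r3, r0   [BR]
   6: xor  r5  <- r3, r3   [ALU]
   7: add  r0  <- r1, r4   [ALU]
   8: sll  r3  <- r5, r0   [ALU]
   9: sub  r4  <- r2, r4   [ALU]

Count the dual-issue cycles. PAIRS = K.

t=0 i0,i1:st.MEM+sub.ALU ; pair
t=1 i2:blt.BR ; no-port BR/BR
t=2 i3,i4:blt.BR+xor.ALU ; pair
t=3 i5,i6:blt.BR+xor.ALU ; pair
t=4 i7:add.ALU ; RAW r0
t=5 i8,i9:sll.ALU+sub.ALU ; pair

PAIRS = 4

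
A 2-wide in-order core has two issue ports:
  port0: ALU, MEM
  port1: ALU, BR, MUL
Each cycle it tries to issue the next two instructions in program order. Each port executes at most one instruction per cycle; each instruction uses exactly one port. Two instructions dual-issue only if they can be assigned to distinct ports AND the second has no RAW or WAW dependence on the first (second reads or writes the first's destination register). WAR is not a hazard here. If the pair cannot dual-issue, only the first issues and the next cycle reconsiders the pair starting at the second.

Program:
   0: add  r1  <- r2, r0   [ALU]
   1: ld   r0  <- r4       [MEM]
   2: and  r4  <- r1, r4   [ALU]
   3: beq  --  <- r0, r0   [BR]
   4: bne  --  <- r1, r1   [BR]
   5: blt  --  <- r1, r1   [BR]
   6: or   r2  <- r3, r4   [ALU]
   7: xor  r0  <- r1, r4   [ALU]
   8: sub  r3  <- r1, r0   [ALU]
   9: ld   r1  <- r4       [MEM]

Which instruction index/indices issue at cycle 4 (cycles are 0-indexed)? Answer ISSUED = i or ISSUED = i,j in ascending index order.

ISSUED = 7

  cy0 -> i0&i1 (add;ld) 2-wide
  cy1 -> i2&i3 (and;beq) 2-wide
  cy2 -> i4 (bne) no-port BR/BR
  cy3 -> i5&i6 (blt;or) 2-wide
  cy4 -> i7 (xor) RAW r0
  cy5 -> i8&i9 (sub;ld) 2-wide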